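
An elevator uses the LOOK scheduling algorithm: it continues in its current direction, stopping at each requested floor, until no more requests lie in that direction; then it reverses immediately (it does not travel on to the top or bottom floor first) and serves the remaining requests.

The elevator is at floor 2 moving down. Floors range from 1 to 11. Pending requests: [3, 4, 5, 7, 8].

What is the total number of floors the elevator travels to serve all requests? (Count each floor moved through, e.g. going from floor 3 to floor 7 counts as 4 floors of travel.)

Answer: 6

Derivation:
Start at floor 2 moving down, LOOK stop order: [3, 4, 5, 7, 8]
  2 → 3: |3-2| = 1, total = 1
  3 → 4: |4-3| = 1, total = 2
  4 → 5: |5-4| = 1, total = 3
  5 → 7: |7-5| = 2, total = 5
  7 → 8: |8-7| = 1, total = 6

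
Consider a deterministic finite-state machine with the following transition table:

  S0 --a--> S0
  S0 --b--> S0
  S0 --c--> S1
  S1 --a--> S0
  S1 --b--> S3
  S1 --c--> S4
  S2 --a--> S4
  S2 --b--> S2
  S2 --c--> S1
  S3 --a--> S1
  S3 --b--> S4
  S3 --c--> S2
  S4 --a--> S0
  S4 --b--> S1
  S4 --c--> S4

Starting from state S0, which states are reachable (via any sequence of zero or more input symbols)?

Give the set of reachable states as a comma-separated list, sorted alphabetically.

BFS from S0:
  visit S0: S0--a-->S0 (seen), S0--b-->S0 (seen), S0--c-->S1 (new)
  visit S1: S1--a-->S0 (seen), S1--b-->S3 (new), S1--c-->S4 (new)
  visit S3: S3--a-->S1 (seen), S3--b-->S4 (seen), S3--c-->S2 (new)
  visit S4: S4--a-->S0 (seen), S4--b-->S1 (seen), S4--c-->S4 (seen)
  visit S2: S2--a-->S4 (seen), S2--b-->S2 (seen), S2--c-->S1 (seen)

Answer: S0, S1, S2, S3, S4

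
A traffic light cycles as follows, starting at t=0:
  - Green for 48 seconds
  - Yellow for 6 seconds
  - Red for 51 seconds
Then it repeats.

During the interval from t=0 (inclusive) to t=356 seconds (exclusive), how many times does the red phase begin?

Cycle = 48+6+51 = 105s
red phase starts at t = k*105 + 54 for k=0,1,2,...
Need k*105+54 < 356 → k < 2.876
k ∈ {0, ..., 2} → 3 starts

Answer: 3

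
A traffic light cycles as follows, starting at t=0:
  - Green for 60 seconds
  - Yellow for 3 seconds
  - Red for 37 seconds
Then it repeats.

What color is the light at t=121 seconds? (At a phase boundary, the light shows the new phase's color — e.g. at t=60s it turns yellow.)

Answer: green

Derivation:
Cycle length = 60 + 3 + 37 = 100s
t = 121, phase_t = 121 mod 100 = 21
21 < 60 (green end) → GREEN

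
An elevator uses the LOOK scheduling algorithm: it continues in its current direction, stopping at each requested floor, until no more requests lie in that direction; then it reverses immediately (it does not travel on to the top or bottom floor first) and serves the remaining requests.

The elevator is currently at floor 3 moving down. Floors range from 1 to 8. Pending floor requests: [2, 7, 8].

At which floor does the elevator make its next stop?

Answer: 2

Derivation:
Current floor: 3, direction: down
Requests above: [7, 8]
Requests below: [2]
Moving down and requests lie below → nearest below is max([2]) = 2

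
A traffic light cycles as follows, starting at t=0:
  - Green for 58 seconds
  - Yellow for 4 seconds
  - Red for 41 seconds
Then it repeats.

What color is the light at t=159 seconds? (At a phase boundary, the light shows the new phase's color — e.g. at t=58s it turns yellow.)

Cycle length = 58 + 4 + 41 = 103s
t = 159, phase_t = 159 mod 103 = 56
56 < 58 (green end) → GREEN

Answer: green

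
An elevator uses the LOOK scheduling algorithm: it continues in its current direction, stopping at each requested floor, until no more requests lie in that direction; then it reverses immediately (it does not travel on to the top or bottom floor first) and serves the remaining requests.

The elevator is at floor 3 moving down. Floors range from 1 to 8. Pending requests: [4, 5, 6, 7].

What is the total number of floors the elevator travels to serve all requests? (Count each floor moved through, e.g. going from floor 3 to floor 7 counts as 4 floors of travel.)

Answer: 4

Derivation:
Start at floor 3 moving down, LOOK stop order: [4, 5, 6, 7]
  3 → 4: |4-3| = 1, total = 1
  4 → 5: |5-4| = 1, total = 2
  5 → 6: |6-5| = 1, total = 3
  6 → 7: |7-6| = 1, total = 4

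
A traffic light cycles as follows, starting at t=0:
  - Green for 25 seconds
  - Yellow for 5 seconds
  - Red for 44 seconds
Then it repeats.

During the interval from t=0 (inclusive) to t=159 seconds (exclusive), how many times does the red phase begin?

Cycle = 25+5+44 = 74s
red phase starts at t = k*74 + 30 for k=0,1,2,...
Need k*74+30 < 159 → k < 1.743
k ∈ {0, ..., 1} → 2 starts

Answer: 2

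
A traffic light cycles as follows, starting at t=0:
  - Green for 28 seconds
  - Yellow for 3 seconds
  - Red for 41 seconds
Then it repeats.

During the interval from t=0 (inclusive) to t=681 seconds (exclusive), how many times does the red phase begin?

Cycle = 28+3+41 = 72s
red phase starts at t = k*72 + 31 for k=0,1,2,...
Need k*72+31 < 681 → k < 9.028
k ∈ {0, ..., 9} → 10 starts

Answer: 10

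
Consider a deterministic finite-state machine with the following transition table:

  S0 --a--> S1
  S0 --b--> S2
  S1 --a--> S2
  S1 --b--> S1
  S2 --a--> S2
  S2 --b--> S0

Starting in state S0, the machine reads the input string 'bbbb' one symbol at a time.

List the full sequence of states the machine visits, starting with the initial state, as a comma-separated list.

Answer: S0, S2, S0, S2, S0

Derivation:
Start: S0
  read 'b': S0 --b--> S2
  read 'b': S2 --b--> S0
  read 'b': S0 --b--> S2
  read 'b': S2 --b--> S0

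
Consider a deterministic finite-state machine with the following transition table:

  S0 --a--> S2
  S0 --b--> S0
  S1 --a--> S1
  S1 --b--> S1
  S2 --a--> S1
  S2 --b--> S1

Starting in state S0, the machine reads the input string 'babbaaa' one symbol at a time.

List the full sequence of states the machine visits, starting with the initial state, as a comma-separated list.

Start: S0
  read 'b': S0 --b--> S0
  read 'a': S0 --a--> S2
  read 'b': S2 --b--> S1
  read 'b': S1 --b--> S1
  read 'a': S1 --a--> S1
  read 'a': S1 --a--> S1
  read 'a': S1 --a--> S1

Answer: S0, S0, S2, S1, S1, S1, S1, S1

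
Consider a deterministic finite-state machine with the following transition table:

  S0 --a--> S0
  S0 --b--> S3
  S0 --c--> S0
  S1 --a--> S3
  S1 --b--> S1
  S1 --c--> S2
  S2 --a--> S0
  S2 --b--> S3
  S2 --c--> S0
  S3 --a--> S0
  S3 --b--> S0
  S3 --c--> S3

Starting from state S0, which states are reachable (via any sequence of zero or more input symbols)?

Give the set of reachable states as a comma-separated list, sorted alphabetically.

Answer: S0, S3

Derivation:
BFS from S0:
  visit S0: S0--a-->S0 (seen), S0--b-->S3 (new), S0--c-->S0 (seen)
  visit S3: S3--a-->S0 (seen), S3--b-->S0 (seen), S3--c-->S3 (seen)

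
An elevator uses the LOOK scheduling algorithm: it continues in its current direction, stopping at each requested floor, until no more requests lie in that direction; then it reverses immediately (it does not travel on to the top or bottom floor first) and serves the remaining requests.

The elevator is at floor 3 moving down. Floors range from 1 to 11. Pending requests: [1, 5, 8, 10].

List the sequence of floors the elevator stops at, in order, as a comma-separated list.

Answer: 1, 5, 8, 10

Derivation:
Current: 3, moving DOWN
Serve below first (descending): [1]
Then reverse, serve above (ascending): [5, 8, 10]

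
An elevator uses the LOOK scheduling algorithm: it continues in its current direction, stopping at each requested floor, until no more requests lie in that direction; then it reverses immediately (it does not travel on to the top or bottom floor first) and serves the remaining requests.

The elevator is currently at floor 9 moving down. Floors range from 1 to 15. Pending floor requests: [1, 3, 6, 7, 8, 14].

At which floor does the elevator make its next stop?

Answer: 8

Derivation:
Current floor: 9, direction: down
Requests above: [14]
Requests below: [1, 3, 6, 7, 8]
Moving down and requests lie below → nearest below is max([1, 3, 6, 7, 8]) = 8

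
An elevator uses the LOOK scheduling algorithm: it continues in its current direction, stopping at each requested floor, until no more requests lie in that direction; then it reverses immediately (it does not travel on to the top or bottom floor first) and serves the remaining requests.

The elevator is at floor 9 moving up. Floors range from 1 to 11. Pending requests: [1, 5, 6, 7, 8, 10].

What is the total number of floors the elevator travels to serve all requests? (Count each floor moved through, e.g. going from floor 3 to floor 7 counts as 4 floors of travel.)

Answer: 10

Derivation:
Start at floor 9 moving up, LOOK stop order: [10, 8, 7, 6, 5, 1]
  9 → 10: |10-9| = 1, total = 1
  10 → 8: |8-10| = 2, total = 3
  8 → 7: |7-8| = 1, total = 4
  7 → 6: |6-7| = 1, total = 5
  6 → 5: |5-6| = 1, total = 6
  5 → 1: |1-5| = 4, total = 10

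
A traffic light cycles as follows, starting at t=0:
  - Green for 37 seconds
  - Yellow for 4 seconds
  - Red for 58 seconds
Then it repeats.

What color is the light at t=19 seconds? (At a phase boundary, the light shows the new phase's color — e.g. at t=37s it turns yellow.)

Answer: green

Derivation:
Cycle length = 37 + 4 + 58 = 99s
t = 19, phase_t = 19 mod 99 = 19
19 < 37 (green end) → GREEN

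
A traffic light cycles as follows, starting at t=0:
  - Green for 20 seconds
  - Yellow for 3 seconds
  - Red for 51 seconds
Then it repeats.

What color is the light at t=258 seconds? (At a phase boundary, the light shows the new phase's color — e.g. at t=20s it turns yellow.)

Answer: red

Derivation:
Cycle length = 20 + 3 + 51 = 74s
t = 258, phase_t = 258 mod 74 = 36
36 >= 23 → RED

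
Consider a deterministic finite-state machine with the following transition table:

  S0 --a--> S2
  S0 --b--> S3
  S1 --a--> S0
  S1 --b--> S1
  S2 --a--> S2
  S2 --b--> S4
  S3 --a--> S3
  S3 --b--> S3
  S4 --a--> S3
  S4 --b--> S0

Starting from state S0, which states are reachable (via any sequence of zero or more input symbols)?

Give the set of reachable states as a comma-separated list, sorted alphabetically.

BFS from S0:
  visit S0: S0--a-->S2 (new), S0--b-->S3 (new)
  visit S2: S2--a-->S2 (seen), S2--b-->S4 (new)
  visit S3: S3--a-->S3 (seen), S3--b-->S3 (seen)
  visit S4: S4--a-->S3 (seen), S4--b-->S0 (seen)

Answer: S0, S2, S3, S4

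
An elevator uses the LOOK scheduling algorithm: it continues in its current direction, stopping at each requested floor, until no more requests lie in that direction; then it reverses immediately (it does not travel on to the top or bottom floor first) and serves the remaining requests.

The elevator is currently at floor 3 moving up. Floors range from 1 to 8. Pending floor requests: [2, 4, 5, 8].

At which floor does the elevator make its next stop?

Answer: 4

Derivation:
Current floor: 3, direction: up
Requests above: [4, 5, 8]
Requests below: [2]
Moving up and requests lie above → nearest above is min([4, 5, 8]) = 4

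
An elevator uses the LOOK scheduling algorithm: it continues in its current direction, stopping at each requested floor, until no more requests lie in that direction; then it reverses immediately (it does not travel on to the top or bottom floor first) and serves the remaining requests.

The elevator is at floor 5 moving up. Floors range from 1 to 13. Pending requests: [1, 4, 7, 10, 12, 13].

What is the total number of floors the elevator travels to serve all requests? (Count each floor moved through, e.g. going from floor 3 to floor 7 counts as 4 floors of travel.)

Start at floor 5 moving up, LOOK stop order: [7, 10, 12, 13, 4, 1]
  5 → 7: |7-5| = 2, total = 2
  7 → 10: |10-7| = 3, total = 5
  10 → 12: |12-10| = 2, total = 7
  12 → 13: |13-12| = 1, total = 8
  13 → 4: |4-13| = 9, total = 17
  4 → 1: |1-4| = 3, total = 20

Answer: 20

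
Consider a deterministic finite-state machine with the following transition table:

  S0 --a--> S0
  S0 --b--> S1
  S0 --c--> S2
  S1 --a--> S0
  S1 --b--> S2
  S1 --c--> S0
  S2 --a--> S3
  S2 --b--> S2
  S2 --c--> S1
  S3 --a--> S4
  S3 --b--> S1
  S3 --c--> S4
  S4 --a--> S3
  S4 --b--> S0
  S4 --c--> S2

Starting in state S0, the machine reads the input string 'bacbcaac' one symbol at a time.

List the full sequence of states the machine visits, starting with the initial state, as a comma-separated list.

Start: S0
  read 'b': S0 --b--> S1
  read 'a': S1 --a--> S0
  read 'c': S0 --c--> S2
  read 'b': S2 --b--> S2
  read 'c': S2 --c--> S1
  read 'a': S1 --a--> S0
  read 'a': S0 --a--> S0
  read 'c': S0 --c--> S2

Answer: S0, S1, S0, S2, S2, S1, S0, S0, S2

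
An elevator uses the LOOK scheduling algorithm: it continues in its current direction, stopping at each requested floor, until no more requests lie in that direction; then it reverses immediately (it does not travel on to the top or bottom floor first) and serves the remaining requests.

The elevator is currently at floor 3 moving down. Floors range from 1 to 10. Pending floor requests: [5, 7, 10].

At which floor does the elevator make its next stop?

Current floor: 3, direction: down
Requests above: [5, 7, 10]
Requests below: []
Moving down but no requests below → reverse; nearest above is min([5, 7, 10]) = 5

Answer: 5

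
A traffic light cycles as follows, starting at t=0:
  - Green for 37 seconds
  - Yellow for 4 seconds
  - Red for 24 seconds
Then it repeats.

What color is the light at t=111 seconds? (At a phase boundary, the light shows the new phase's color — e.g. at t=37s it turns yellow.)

Answer: red

Derivation:
Cycle length = 37 + 4 + 24 = 65s
t = 111, phase_t = 111 mod 65 = 46
46 >= 41 → RED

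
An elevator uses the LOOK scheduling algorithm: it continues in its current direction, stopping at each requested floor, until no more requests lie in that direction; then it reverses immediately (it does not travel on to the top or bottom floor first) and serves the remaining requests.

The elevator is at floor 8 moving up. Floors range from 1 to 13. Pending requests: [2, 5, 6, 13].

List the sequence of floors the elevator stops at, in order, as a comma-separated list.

Answer: 13, 6, 5, 2

Derivation:
Current: 8, moving UP
Serve above first (ascending): [13]
Then reverse, serve below (descending): [6, 5, 2]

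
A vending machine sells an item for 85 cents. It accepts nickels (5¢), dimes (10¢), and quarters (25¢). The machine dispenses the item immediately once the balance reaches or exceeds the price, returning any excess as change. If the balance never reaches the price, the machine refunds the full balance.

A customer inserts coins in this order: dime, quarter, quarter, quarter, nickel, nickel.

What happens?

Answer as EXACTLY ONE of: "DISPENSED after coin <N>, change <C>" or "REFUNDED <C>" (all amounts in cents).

Price: 85¢
Coin 1 (dime, 10¢): balance = 10¢
Coin 2 (quarter, 25¢): balance = 35¢
Coin 3 (quarter, 25¢): balance = 60¢
Coin 4 (quarter, 25¢): balance = 85¢
  → balance >= price → DISPENSE, change = 85 - 85 = 0¢

Answer: DISPENSED after coin 4, change 0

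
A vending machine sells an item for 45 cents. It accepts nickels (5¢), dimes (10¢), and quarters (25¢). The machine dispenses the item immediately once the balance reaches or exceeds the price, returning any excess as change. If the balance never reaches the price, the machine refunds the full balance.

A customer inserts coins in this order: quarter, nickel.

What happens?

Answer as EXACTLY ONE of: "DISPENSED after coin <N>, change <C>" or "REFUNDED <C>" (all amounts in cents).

Answer: REFUNDED 30

Derivation:
Price: 45¢
Coin 1 (quarter, 25¢): balance = 25¢
Coin 2 (nickel, 5¢): balance = 30¢
All coins inserted, balance 30¢ < price 45¢ → REFUND 30¢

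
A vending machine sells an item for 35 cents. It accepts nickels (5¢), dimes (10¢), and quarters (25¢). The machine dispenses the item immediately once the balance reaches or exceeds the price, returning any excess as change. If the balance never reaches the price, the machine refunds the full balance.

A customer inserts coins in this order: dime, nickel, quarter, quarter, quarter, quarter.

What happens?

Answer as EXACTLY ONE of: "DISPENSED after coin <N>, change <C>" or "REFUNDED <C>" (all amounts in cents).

Price: 35¢
Coin 1 (dime, 10¢): balance = 10¢
Coin 2 (nickel, 5¢): balance = 15¢
Coin 3 (quarter, 25¢): balance = 40¢
  → balance >= price → DISPENSE, change = 40 - 35 = 5¢

Answer: DISPENSED after coin 3, change 5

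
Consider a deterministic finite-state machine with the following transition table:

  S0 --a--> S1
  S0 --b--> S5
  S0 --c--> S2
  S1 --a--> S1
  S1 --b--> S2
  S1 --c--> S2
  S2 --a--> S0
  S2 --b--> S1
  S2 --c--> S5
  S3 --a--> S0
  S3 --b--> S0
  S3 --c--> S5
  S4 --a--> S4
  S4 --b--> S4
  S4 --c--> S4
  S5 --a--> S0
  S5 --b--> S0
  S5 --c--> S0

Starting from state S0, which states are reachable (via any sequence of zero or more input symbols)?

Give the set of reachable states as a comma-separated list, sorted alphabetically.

Answer: S0, S1, S2, S5

Derivation:
BFS from S0:
  visit S0: S0--a-->S1 (new), S0--b-->S5 (new), S0--c-->S2 (new)
  visit S1: S1--a-->S1 (seen), S1--b-->S2 (seen), S1--c-->S2 (seen)
  visit S5: S5--a-->S0 (seen), S5--b-->S0 (seen), S5--c-->S0 (seen)
  visit S2: S2--a-->S0 (seen), S2--b-->S1 (seen), S2--c-->S5 (seen)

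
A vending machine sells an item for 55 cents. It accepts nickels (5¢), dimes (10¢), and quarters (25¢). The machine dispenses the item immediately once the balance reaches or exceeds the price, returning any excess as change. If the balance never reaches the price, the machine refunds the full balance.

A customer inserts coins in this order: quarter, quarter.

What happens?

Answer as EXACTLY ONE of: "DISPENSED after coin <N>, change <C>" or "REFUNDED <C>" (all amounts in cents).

Answer: REFUNDED 50

Derivation:
Price: 55¢
Coin 1 (quarter, 25¢): balance = 25¢
Coin 2 (quarter, 25¢): balance = 50¢
All coins inserted, balance 50¢ < price 55¢ → REFUND 50¢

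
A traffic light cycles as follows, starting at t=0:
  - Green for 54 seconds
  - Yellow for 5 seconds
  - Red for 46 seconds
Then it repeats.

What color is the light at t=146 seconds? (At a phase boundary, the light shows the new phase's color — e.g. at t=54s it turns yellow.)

Cycle length = 54 + 5 + 46 = 105s
t = 146, phase_t = 146 mod 105 = 41
41 < 54 (green end) → GREEN

Answer: green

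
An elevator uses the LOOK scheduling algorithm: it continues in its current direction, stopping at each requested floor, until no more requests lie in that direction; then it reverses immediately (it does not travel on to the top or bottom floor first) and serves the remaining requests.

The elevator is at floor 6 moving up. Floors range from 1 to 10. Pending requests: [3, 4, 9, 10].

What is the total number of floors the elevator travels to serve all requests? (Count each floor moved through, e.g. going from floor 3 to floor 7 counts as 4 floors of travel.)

Answer: 11

Derivation:
Start at floor 6 moving up, LOOK stop order: [9, 10, 4, 3]
  6 → 9: |9-6| = 3, total = 3
  9 → 10: |10-9| = 1, total = 4
  10 → 4: |4-10| = 6, total = 10
  4 → 3: |3-4| = 1, total = 11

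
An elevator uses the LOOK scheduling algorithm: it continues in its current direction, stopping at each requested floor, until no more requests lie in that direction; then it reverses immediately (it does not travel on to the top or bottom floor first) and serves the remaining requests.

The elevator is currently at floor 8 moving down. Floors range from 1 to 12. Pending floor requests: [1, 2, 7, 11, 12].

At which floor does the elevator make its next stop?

Answer: 7

Derivation:
Current floor: 8, direction: down
Requests above: [11, 12]
Requests below: [1, 2, 7]
Moving down and requests lie below → nearest below is max([1, 2, 7]) = 7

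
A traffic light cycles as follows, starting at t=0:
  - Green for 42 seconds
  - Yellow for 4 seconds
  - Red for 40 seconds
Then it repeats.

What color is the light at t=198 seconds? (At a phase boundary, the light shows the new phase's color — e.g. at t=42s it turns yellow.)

Cycle length = 42 + 4 + 40 = 86s
t = 198, phase_t = 198 mod 86 = 26
26 < 42 (green end) → GREEN

Answer: green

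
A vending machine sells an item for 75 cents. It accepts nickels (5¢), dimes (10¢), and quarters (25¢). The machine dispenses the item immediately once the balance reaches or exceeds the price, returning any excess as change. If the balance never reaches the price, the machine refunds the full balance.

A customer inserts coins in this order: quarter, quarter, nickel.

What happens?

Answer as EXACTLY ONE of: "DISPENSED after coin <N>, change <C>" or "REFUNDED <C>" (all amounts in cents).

Answer: REFUNDED 55

Derivation:
Price: 75¢
Coin 1 (quarter, 25¢): balance = 25¢
Coin 2 (quarter, 25¢): balance = 50¢
Coin 3 (nickel, 5¢): balance = 55¢
All coins inserted, balance 55¢ < price 75¢ → REFUND 55¢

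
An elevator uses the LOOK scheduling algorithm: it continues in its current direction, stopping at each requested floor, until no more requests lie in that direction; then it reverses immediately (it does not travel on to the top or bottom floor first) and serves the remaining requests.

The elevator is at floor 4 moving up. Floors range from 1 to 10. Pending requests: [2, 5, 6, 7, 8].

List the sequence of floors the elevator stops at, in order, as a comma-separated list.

Answer: 5, 6, 7, 8, 2

Derivation:
Current: 4, moving UP
Serve above first (ascending): [5, 6, 7, 8]
Then reverse, serve below (descending): [2]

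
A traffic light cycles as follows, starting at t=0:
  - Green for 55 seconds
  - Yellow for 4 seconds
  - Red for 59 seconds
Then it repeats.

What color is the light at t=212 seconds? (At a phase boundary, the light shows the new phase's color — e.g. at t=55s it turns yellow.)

Cycle length = 55 + 4 + 59 = 118s
t = 212, phase_t = 212 mod 118 = 94
94 >= 59 → RED

Answer: red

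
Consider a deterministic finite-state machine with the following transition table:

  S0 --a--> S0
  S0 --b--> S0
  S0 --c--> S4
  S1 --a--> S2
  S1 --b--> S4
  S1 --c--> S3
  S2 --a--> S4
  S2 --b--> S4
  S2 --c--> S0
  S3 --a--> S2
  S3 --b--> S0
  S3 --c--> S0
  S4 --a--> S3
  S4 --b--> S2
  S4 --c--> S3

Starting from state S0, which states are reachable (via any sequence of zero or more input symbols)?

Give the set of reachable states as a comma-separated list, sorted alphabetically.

Answer: S0, S2, S3, S4

Derivation:
BFS from S0:
  visit S0: S0--a-->S0 (seen), S0--b-->S0 (seen), S0--c-->S4 (new)
  visit S4: S4--a-->S3 (new), S4--b-->S2 (new), S4--c-->S3 (seen)
  visit S3: S3--a-->S2 (seen), S3--b-->S0 (seen), S3--c-->S0 (seen)
  visit S2: S2--a-->S4 (seen), S2--b-->S4 (seen), S2--c-->S0 (seen)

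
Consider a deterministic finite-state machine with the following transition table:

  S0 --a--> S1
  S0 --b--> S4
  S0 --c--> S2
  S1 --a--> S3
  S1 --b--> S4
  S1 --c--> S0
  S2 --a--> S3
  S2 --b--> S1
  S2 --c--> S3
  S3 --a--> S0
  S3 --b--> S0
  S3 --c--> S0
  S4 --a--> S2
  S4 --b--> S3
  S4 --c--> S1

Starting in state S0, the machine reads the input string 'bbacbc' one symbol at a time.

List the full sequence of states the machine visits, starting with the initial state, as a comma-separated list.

Answer: S0, S4, S3, S0, S2, S1, S0

Derivation:
Start: S0
  read 'b': S0 --b--> S4
  read 'b': S4 --b--> S3
  read 'a': S3 --a--> S0
  read 'c': S0 --c--> S2
  read 'b': S2 --b--> S1
  read 'c': S1 --c--> S0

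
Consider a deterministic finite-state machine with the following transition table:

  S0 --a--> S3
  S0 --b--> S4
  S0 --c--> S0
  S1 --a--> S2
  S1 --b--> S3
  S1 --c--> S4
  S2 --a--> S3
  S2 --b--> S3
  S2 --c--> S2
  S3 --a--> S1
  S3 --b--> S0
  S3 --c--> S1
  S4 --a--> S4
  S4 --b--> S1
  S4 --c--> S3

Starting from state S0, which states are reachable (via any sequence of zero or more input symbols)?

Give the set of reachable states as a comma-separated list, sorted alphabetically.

Answer: S0, S1, S2, S3, S4

Derivation:
BFS from S0:
  visit S0: S0--a-->S3 (new), S0--b-->S4 (new), S0--c-->S0 (seen)
  visit S3: S3--a-->S1 (new), S3--b-->S0 (seen), S3--c-->S1 (seen)
  visit S4: S4--a-->S4 (seen), S4--b-->S1 (seen), S4--c-->S3 (seen)
  visit S1: S1--a-->S2 (new), S1--b-->S3 (seen), S1--c-->S4 (seen)
  visit S2: S2--a-->S3 (seen), S2--b-->S3 (seen), S2--c-->S2 (seen)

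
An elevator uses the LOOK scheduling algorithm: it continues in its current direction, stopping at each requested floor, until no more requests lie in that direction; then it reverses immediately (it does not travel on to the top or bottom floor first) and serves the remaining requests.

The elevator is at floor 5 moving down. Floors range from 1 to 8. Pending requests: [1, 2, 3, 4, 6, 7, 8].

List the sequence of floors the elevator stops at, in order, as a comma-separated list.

Answer: 4, 3, 2, 1, 6, 7, 8

Derivation:
Current: 5, moving DOWN
Serve below first (descending): [4, 3, 2, 1]
Then reverse, serve above (ascending): [6, 7, 8]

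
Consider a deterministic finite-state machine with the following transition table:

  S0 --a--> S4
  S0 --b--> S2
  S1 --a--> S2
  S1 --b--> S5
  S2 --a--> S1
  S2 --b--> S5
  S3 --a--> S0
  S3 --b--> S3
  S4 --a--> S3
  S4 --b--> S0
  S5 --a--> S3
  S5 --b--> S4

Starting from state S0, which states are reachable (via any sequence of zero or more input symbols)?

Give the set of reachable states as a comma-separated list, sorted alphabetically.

BFS from S0:
  visit S0: S0--a-->S4 (new), S0--b-->S2 (new)
  visit S4: S4--a-->S3 (new), S4--b-->S0 (seen)
  visit S2: S2--a-->S1 (new), S2--b-->S5 (new)
  visit S3: S3--a-->S0 (seen), S3--b-->S3 (seen)
  visit S1: S1--a-->S2 (seen), S1--b-->S5 (seen)
  visit S5: S5--a-->S3 (seen), S5--b-->S4 (seen)

Answer: S0, S1, S2, S3, S4, S5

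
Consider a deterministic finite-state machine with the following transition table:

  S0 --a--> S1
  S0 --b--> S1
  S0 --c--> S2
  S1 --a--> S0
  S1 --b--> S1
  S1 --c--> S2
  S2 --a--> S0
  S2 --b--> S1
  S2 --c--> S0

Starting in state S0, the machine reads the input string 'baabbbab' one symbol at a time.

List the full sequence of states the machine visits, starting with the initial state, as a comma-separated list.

Start: S0
  read 'b': S0 --b--> S1
  read 'a': S1 --a--> S0
  read 'a': S0 --a--> S1
  read 'b': S1 --b--> S1
  read 'b': S1 --b--> S1
  read 'b': S1 --b--> S1
  read 'a': S1 --a--> S0
  read 'b': S0 --b--> S1

Answer: S0, S1, S0, S1, S1, S1, S1, S0, S1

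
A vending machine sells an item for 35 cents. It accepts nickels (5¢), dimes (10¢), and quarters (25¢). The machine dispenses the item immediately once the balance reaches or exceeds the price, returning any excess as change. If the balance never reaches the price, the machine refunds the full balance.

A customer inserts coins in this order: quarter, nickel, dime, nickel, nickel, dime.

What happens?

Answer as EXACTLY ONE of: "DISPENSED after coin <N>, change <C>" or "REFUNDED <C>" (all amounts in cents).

Price: 35¢
Coin 1 (quarter, 25¢): balance = 25¢
Coin 2 (nickel, 5¢): balance = 30¢
Coin 3 (dime, 10¢): balance = 40¢
  → balance >= price → DISPENSE, change = 40 - 35 = 5¢

Answer: DISPENSED after coin 3, change 5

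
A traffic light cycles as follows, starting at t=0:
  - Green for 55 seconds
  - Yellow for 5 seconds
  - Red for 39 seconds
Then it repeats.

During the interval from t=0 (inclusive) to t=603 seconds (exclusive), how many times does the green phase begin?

Cycle = 55+5+39 = 99s
green phase starts at t = k*99 + 0 for k=0,1,2,...
Need k*99+0 < 603 → k < 6.091
k ∈ {0, ..., 6} → 7 starts

Answer: 7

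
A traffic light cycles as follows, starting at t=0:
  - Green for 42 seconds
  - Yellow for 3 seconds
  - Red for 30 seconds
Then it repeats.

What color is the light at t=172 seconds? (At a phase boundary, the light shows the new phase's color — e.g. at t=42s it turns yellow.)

Answer: green

Derivation:
Cycle length = 42 + 3 + 30 = 75s
t = 172, phase_t = 172 mod 75 = 22
22 < 42 (green end) → GREEN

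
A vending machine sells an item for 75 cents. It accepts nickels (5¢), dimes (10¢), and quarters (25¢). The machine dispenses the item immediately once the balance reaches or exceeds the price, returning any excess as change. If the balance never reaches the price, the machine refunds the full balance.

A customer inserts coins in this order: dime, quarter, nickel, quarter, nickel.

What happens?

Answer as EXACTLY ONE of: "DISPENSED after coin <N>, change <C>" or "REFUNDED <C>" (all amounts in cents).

Price: 75¢
Coin 1 (dime, 10¢): balance = 10¢
Coin 2 (quarter, 25¢): balance = 35¢
Coin 3 (nickel, 5¢): balance = 40¢
Coin 4 (quarter, 25¢): balance = 65¢
Coin 5 (nickel, 5¢): balance = 70¢
All coins inserted, balance 70¢ < price 75¢ → REFUND 70¢

Answer: REFUNDED 70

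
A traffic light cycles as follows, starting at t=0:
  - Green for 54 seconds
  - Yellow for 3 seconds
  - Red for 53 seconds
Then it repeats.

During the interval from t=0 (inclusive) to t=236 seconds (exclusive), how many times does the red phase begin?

Answer: 2

Derivation:
Cycle = 54+3+53 = 110s
red phase starts at t = k*110 + 57 for k=0,1,2,...
Need k*110+57 < 236 → k < 1.627
k ∈ {0, ..., 1} → 2 starts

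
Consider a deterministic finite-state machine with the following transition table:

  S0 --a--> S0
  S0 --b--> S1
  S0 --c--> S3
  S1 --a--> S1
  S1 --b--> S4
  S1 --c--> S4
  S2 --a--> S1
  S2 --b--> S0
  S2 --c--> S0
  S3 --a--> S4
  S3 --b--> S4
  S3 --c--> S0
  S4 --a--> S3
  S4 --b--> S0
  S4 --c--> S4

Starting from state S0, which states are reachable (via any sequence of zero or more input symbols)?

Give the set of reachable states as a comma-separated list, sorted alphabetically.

Answer: S0, S1, S3, S4

Derivation:
BFS from S0:
  visit S0: S0--a-->S0 (seen), S0--b-->S1 (new), S0--c-->S3 (new)
  visit S1: S1--a-->S1 (seen), S1--b-->S4 (new), S1--c-->S4 (seen)
  visit S3: S3--a-->S4 (seen), S3--b-->S4 (seen), S3--c-->S0 (seen)
  visit S4: S4--a-->S3 (seen), S4--b-->S0 (seen), S4--c-->S4 (seen)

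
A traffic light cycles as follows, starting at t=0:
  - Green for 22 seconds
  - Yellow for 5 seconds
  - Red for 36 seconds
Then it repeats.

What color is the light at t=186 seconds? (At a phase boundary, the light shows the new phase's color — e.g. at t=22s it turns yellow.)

Cycle length = 22 + 5 + 36 = 63s
t = 186, phase_t = 186 mod 63 = 60
60 >= 27 → RED

Answer: red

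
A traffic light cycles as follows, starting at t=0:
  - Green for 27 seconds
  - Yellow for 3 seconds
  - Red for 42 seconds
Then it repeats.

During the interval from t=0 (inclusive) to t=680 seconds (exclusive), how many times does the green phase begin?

Cycle = 27+3+42 = 72s
green phase starts at t = k*72 + 0 for k=0,1,2,...
Need k*72+0 < 680 → k < 9.444
k ∈ {0, ..., 9} → 10 starts

Answer: 10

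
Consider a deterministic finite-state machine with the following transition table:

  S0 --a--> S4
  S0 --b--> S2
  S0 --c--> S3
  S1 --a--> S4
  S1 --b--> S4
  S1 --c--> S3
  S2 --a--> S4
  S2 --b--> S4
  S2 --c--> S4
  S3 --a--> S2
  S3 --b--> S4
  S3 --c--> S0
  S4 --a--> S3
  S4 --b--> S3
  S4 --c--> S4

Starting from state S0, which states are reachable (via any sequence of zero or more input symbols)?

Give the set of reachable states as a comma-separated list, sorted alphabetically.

Answer: S0, S2, S3, S4

Derivation:
BFS from S0:
  visit S0: S0--a-->S4 (new), S0--b-->S2 (new), S0--c-->S3 (new)
  visit S4: S4--a-->S3 (seen), S4--b-->S3 (seen), S4--c-->S4 (seen)
  visit S2: S2--a-->S4 (seen), S2--b-->S4 (seen), S2--c-->S4 (seen)
  visit S3: S3--a-->S2 (seen), S3--b-->S4 (seen), S3--c-->S0 (seen)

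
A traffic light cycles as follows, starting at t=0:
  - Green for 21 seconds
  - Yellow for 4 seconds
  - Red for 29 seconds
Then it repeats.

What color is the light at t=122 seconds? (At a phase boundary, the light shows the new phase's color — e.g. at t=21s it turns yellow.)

Cycle length = 21 + 4 + 29 = 54s
t = 122, phase_t = 122 mod 54 = 14
14 < 21 (green end) → GREEN

Answer: green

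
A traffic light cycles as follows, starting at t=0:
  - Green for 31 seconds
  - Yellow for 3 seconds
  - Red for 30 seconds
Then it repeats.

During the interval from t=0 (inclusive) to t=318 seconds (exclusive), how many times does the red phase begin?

Answer: 5

Derivation:
Cycle = 31+3+30 = 64s
red phase starts at t = k*64 + 34 for k=0,1,2,...
Need k*64+34 < 318 → k < 4.438
k ∈ {0, ..., 4} → 5 starts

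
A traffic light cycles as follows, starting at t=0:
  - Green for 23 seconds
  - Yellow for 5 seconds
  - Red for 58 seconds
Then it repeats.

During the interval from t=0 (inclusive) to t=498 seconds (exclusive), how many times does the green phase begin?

Answer: 6

Derivation:
Cycle = 23+5+58 = 86s
green phase starts at t = k*86 + 0 for k=0,1,2,...
Need k*86+0 < 498 → k < 5.791
k ∈ {0, ..., 5} → 6 starts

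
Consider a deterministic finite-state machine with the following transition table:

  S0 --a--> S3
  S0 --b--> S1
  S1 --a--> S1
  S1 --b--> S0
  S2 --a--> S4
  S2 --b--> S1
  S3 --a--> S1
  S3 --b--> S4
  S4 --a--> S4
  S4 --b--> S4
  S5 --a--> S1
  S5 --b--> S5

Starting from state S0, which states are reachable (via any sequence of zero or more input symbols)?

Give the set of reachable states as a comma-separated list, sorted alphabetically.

Answer: S0, S1, S3, S4

Derivation:
BFS from S0:
  visit S0: S0--a-->S3 (new), S0--b-->S1 (new)
  visit S3: S3--a-->S1 (seen), S3--b-->S4 (new)
  visit S1: S1--a-->S1 (seen), S1--b-->S0 (seen)
  visit S4: S4--a-->S4 (seen), S4--b-->S4 (seen)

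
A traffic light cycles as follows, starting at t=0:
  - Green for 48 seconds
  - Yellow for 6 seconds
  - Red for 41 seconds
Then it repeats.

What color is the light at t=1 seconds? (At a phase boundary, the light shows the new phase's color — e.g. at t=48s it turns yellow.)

Cycle length = 48 + 6 + 41 = 95s
t = 1, phase_t = 1 mod 95 = 1
1 < 48 (green end) → GREEN

Answer: green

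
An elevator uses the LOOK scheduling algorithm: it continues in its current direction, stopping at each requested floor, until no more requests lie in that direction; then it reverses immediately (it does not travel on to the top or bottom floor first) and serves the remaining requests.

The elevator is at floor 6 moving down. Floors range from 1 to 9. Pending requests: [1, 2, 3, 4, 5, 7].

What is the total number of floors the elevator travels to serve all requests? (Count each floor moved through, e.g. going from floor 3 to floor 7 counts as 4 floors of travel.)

Start at floor 6 moving down, LOOK stop order: [5, 4, 3, 2, 1, 7]
  6 → 5: |5-6| = 1, total = 1
  5 → 4: |4-5| = 1, total = 2
  4 → 3: |3-4| = 1, total = 3
  3 → 2: |2-3| = 1, total = 4
  2 → 1: |1-2| = 1, total = 5
  1 → 7: |7-1| = 6, total = 11

Answer: 11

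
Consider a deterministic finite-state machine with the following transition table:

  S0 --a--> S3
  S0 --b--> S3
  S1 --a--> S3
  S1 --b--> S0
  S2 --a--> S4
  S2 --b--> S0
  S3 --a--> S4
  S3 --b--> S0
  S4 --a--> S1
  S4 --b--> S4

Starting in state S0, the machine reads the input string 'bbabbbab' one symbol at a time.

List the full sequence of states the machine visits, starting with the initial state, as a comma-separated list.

Start: S0
  read 'b': S0 --b--> S3
  read 'b': S3 --b--> S0
  read 'a': S0 --a--> S3
  read 'b': S3 --b--> S0
  read 'b': S0 --b--> S3
  read 'b': S3 --b--> S0
  read 'a': S0 --a--> S3
  read 'b': S3 --b--> S0

Answer: S0, S3, S0, S3, S0, S3, S0, S3, S0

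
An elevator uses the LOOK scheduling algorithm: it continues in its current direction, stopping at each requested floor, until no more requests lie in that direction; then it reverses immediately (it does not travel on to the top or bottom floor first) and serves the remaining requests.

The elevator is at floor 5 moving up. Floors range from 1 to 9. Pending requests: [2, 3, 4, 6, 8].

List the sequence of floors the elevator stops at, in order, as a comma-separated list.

Current: 5, moving UP
Serve above first (ascending): [6, 8]
Then reverse, serve below (descending): [4, 3, 2]

Answer: 6, 8, 4, 3, 2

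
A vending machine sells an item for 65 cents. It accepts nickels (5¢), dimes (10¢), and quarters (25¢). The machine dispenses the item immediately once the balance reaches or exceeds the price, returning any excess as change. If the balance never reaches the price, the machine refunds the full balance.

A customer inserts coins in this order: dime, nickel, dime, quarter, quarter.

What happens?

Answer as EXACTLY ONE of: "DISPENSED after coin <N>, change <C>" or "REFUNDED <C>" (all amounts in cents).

Price: 65¢
Coin 1 (dime, 10¢): balance = 10¢
Coin 2 (nickel, 5¢): balance = 15¢
Coin 3 (dime, 10¢): balance = 25¢
Coin 4 (quarter, 25¢): balance = 50¢
Coin 5 (quarter, 25¢): balance = 75¢
  → balance >= price → DISPENSE, change = 75 - 65 = 10¢

Answer: DISPENSED after coin 5, change 10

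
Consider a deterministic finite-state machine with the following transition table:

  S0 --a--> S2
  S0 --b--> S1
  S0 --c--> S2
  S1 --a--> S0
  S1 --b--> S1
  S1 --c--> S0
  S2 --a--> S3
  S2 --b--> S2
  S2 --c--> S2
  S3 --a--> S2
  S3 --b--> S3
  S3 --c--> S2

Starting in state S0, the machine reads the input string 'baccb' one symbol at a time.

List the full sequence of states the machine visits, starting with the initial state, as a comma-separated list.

Start: S0
  read 'b': S0 --b--> S1
  read 'a': S1 --a--> S0
  read 'c': S0 --c--> S2
  read 'c': S2 --c--> S2
  read 'b': S2 --b--> S2

Answer: S0, S1, S0, S2, S2, S2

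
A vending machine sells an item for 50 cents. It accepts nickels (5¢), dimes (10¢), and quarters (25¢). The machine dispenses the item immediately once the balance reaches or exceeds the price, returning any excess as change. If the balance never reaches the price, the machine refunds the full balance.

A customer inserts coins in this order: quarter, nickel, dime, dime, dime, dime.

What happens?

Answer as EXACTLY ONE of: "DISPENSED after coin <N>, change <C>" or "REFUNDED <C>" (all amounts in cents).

Price: 50¢
Coin 1 (quarter, 25¢): balance = 25¢
Coin 2 (nickel, 5¢): balance = 30¢
Coin 3 (dime, 10¢): balance = 40¢
Coin 4 (dime, 10¢): balance = 50¢
  → balance >= price → DISPENSE, change = 50 - 50 = 0¢

Answer: DISPENSED after coin 4, change 0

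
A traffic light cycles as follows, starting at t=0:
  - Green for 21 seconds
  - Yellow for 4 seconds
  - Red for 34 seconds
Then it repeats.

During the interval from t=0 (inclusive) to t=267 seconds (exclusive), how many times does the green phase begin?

Cycle = 21+4+34 = 59s
green phase starts at t = k*59 + 0 for k=0,1,2,...
Need k*59+0 < 267 → k < 4.525
k ∈ {0, ..., 4} → 5 starts

Answer: 5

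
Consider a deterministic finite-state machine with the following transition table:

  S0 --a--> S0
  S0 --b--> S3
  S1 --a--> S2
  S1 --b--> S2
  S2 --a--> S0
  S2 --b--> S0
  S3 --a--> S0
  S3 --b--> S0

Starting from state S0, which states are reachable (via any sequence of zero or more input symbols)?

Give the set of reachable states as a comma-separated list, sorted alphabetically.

Answer: S0, S3

Derivation:
BFS from S0:
  visit S0: S0--a-->S0 (seen), S0--b-->S3 (new)
  visit S3: S3--a-->S0 (seen), S3--b-->S0 (seen)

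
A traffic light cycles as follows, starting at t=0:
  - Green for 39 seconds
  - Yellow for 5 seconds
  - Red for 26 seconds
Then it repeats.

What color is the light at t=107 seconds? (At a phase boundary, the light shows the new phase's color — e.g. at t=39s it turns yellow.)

Cycle length = 39 + 5 + 26 = 70s
t = 107, phase_t = 107 mod 70 = 37
37 < 39 (green end) → GREEN

Answer: green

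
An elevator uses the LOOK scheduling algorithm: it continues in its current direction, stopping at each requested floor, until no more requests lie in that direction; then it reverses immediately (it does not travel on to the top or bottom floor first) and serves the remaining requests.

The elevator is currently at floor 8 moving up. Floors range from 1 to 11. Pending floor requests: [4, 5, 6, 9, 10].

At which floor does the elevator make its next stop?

Current floor: 8, direction: up
Requests above: [9, 10]
Requests below: [4, 5, 6]
Moving up and requests lie above → nearest above is min([9, 10]) = 9

Answer: 9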